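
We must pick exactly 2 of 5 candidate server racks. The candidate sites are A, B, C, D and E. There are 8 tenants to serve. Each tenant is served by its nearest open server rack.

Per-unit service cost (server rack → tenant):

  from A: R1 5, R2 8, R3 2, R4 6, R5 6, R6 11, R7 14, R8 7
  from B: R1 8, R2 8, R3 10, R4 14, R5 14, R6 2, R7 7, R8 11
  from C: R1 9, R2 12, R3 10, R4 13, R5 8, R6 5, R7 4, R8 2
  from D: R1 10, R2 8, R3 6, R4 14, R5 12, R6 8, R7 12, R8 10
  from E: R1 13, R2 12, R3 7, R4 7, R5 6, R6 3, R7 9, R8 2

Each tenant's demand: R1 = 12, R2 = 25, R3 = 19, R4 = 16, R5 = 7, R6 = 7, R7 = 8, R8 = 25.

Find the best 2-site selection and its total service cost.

Choose A and C; total service cost 553.

With exactly 2 open, each tenant uses its cheapest among the chosen.
{A, C}: R1→A 5·12=60, R2→A 8·25=200, R3→A 2·19=38, R4→A 6·16=96, R5→A 6·7=42, R6→C 5·7=35, R7→C 4·8=32, R8→C 2·25=50. Service cost 553.
{A, E}: service cost 579
{A, B}: service cost 681
Among all 10 size-2 choices, {A, C} is lowest.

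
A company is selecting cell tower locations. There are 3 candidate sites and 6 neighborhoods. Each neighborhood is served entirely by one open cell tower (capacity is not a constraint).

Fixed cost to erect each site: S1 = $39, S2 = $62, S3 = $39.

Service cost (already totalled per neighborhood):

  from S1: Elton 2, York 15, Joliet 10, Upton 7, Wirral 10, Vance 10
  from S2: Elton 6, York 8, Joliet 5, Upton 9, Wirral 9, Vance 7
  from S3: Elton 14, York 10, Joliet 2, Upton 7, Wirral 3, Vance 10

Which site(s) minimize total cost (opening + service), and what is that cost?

For any fixed open set, each neighborhood goes to its cheapest open site; total = fixed + service.
{S3}: Elton→S3 14, York→S3 10, Joliet→S3 2, Upton→S3 7, Wirral→S3 3, Vance→S3 10. Service 46; fixed 39; total 85.
{S1}: service 54 + fixed 39 = 93
{S2}: service 44 + fixed 62 = 106
{S1, S2, S3}: service 29 + fixed 140 = 169
(All 7 nonempty subsets were checked; S3 only is lowest.)

Open S3 only; minimum total cost 85.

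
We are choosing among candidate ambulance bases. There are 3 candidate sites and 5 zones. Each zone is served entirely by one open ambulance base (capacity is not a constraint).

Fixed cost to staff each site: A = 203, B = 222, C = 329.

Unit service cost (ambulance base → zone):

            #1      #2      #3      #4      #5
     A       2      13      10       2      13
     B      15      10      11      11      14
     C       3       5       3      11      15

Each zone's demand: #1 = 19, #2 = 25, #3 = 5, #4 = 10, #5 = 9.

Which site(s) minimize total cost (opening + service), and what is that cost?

For any fixed open set, each zone goes to its cheapest open site; total = fixed + service.
{A}: #1→A 2·19=38, #2→A 13·25=325, #3→A 10·5=50, #4→A 2·10=20, #5→A 13·9=117. Service 550; fixed 203; total 753.
{C}: #1→C 3·19=57, #2→C 5·25=125, #3→C 3·5=15, #4→C 11·10=110, #5→C 15·9=135. Service 442; fixed 329; total 771.
{A, C}: #1→A 2·19=38, #2→C 5·25=125, #3→C 3·5=15, #4→A 2·10=20, #5→A 13·9=117. Service 315; fixed 532; total 847.
{A, B, C}: #1→A 2·19=38, #2→C 5·25=125, #3→C 3·5=15, #4→A 2·10=20, #5→A 13·9=117. Service 315; fixed 754; total 1069.
No other subset beats 753.

Open A only; minimum total cost 753.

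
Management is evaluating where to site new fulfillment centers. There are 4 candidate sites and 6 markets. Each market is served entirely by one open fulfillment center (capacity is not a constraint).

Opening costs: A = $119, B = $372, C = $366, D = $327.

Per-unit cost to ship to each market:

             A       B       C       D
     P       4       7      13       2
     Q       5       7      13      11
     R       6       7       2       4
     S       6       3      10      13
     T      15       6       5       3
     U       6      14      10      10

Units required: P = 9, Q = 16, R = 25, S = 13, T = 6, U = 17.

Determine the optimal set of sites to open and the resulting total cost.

For any fixed open set, each market goes to its cheapest open site; total = fixed + service.
{A}: P→A 4·9=36, Q→A 5·16=80, R→A 6·25=150, S→A 6·13=78, T→A 15·6=90, U→A 6·17=102. Service 536; fixed 119; total 655.
{A, D}: P→D 2·9=18, Q→A 5·16=80, R→D 4·25=100, S→A 6·13=78, T→D 3·6=18, U→A 6·17=102. Service 396; fixed 446; total 842.
{A, C}: service 376 + fixed 485 = 861
{A, B, C, D}: P→D 2·9=18, Q→A 5·16=80, R→C 2·25=50, S→B 3·13=39, T→D 3·6=18, U→A 6·17=102. Service 307; fixed 1184; total 1491.
No other subset beats 655.

Open A only; minimum total cost 655.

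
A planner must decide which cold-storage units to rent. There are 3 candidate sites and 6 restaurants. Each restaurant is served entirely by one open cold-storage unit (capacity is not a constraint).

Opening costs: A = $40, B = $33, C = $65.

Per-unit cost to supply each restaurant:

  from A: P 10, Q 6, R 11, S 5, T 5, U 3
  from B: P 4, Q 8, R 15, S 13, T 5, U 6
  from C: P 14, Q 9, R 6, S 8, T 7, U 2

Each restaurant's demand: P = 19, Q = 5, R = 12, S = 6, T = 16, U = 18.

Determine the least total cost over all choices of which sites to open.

Minimum total cost: 450

For any fixed open set, each restaurant goes to its cheapest open site; total = fixed + service.
{B, C}: P→B 4·19=76, Q→B 8·5=40, R→C 6·12=72, S→C 8·6=48, T→B 5·16=80, U→C 2·18=36. Service 352; fixed 98; total 450.
{A, B, C}: P→B 4·19=76, Q→A 6·5=30, R→C 6·12=72, S→A 5·6=30, T→A 5·16=80, U→C 2·18=36. Service 324; fixed 138; total 462.
{A, B}: service 402 + fixed 73 = 475
{B}: service 562 + fixed 33 = 595
(All 7 nonempty subsets were checked; B and C is lowest.)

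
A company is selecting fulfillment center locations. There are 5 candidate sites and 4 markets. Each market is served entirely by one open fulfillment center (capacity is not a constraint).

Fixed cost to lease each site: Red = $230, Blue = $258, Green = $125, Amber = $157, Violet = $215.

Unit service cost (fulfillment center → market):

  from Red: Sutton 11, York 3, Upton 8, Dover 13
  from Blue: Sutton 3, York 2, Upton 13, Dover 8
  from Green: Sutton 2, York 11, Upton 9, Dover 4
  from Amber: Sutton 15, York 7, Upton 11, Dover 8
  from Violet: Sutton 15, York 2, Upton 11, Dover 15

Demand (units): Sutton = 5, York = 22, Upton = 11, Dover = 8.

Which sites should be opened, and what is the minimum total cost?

Open Green only; minimum total cost 508.

For any fixed open set, each market goes to its cheapest open site; total = fixed + service.
{Green}: Sutton→Green 2·5=10, York→Green 11·22=242, Upton→Green 9·11=99, Dover→Green 4·8=32. Service 383; fixed 125; total 508.
{Blue}: Sutton→Blue 3·5=15, York→Blue 2·22=44, Upton→Blue 13·11=143, Dover→Blue 8·8=64. Service 266; fixed 258; total 524.
{Green, Violet}: service 185 + fixed 340 = 525
{Red, Blue, Green, Amber, Violet}: service 174 + fixed 985 = 1159
No other subset beats 508.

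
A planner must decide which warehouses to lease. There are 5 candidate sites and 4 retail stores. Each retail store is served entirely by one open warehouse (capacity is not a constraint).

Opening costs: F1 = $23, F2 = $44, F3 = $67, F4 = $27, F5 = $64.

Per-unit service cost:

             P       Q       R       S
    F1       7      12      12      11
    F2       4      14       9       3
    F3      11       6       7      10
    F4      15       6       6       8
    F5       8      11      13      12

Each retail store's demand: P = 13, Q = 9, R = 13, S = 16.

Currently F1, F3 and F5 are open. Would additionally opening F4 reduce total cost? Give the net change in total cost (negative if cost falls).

Current service cost with {F1, F3, F5}: 396.
Adding F4: each retail store re-picks its cheapest; new service cost 351, saving 45.
Extra fixed cost: 27. Net change = 27 − 45 = -18.
(Totals: 550 → 532.)

Yes — net change −18 (cost falls by 18).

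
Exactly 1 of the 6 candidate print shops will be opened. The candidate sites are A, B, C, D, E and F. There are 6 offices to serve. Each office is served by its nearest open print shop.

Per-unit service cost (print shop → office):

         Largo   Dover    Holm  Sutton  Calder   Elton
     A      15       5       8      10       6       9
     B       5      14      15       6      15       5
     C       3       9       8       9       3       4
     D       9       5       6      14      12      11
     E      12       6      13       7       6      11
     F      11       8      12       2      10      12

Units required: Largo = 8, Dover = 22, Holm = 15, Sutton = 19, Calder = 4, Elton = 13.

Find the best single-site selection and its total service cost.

With exactly 1 open, each office uses its cheapest among the chosen.
{C}: Largo→C 3·8=24, Dover→C 9·22=198, Holm→C 8·15=120, Sutton→C 9·19=171, Calder→C 3·4=12, Elton→C 4·13=52. Service cost 577.
{F}: service cost 678
{A}: service cost 681
Among all 6 size-1 choices, {C} is lowest.

Choose C only; total service cost 577.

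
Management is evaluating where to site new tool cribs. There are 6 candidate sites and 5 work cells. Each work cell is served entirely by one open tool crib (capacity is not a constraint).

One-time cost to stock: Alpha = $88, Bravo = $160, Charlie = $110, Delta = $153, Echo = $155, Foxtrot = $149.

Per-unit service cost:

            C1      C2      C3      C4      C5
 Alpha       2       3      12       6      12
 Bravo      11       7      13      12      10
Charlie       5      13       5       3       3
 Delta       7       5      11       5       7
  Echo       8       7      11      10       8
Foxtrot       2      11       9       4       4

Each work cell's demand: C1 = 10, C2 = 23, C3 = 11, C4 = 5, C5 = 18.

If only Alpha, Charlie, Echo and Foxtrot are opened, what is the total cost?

Total cost: 715

Each work cell is assigned to its cheapest site among the open ones.
{Alpha, Charlie, Echo, Foxtrot}: C1→Alpha 2·10=20, C2→Alpha 3·23=69, C3→Charlie 5·11=55, C4→Charlie 3·5=15, C5→Charlie 3·18=54. Service 213; fixed 502; total 715.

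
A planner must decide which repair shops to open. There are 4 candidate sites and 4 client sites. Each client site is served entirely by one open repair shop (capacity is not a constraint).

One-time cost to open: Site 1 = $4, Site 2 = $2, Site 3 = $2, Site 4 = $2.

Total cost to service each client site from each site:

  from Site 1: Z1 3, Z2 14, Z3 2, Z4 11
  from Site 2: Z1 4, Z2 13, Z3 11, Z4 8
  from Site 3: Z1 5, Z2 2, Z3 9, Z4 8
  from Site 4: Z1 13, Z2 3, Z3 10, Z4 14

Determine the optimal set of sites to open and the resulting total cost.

Open Site 1 and Site 3; minimum total cost 21.

For any fixed open set, each client site goes to its cheapest open site; total = fixed + service.
{Site 1, Site 3}: Z1→Site 1 3, Z2→Site 3 2, Z3→Site 1 2, Z4→Site 3 8. Service 15; fixed 6; total 21.
{Site 1, Site 2, Site 3}: Z1→Site 1 3, Z2→Site 3 2, Z3→Site 1 2, Z4→Site 2 8. Service 15; fixed 8; total 23.
{Site 1, Site 3, Site 4}: service 15 + fixed 8 = 23
{Site 1, Site 2, Site 3, Site 4}: Z1→Site 1 3, Z2→Site 3 2, Z3→Site 1 2, Z4→Site 2 8. Service 15; fixed 10; total 25.
No other subset beats 21.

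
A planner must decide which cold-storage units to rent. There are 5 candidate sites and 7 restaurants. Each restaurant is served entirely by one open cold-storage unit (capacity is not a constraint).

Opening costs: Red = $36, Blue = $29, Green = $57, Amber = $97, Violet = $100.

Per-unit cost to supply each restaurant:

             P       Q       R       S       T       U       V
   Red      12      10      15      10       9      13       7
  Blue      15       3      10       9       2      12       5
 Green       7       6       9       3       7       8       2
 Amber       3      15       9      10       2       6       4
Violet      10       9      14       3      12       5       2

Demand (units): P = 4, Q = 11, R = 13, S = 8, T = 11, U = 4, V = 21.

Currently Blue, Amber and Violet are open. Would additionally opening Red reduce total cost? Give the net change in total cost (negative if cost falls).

No — net change +36 (cost rises by 36).

Current service cost with {Blue, Amber, Violet}: 270.
Adding Red: each restaurant re-picks its cheapest; new service cost 270, saving 0.
Extra fixed cost: 36. Net change = 36 − 0 = 36.
(Totals: 496 → 532.)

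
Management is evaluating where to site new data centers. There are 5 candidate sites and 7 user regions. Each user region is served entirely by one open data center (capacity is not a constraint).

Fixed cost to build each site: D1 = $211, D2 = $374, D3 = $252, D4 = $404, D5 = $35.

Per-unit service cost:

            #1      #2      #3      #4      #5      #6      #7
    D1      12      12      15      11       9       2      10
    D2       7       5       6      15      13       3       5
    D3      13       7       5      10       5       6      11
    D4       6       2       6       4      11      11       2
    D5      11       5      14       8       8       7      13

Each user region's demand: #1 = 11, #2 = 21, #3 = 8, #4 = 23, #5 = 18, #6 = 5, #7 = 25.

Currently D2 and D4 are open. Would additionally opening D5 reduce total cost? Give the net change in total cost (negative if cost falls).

Yes — net change −19 (cost falls by 19).

Current service cost with {D2, D4}: 511.
Adding D5: each user region re-picks its cheapest; new service cost 457, saving 54.
Extra fixed cost: 35. Net change = 35 − 54 = -19.
(Totals: 1289 → 1270.)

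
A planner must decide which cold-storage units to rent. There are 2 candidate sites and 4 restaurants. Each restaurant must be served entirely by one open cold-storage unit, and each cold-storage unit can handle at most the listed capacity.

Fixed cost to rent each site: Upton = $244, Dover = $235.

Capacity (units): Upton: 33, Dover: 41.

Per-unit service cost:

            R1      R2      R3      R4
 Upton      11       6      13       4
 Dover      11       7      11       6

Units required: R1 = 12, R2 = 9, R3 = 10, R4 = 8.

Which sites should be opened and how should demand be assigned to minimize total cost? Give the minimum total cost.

Open {Dover}: R1→Dover 11·12=132, R2→Dover 7·9=63, R3→Dover 11·10=110, R4→Dover 6·8=48.
Loads: Dover carries 39/41. Service 353; fixed 235; total 588.
Next best feasible plan costs 807.

Minimum total cost: 588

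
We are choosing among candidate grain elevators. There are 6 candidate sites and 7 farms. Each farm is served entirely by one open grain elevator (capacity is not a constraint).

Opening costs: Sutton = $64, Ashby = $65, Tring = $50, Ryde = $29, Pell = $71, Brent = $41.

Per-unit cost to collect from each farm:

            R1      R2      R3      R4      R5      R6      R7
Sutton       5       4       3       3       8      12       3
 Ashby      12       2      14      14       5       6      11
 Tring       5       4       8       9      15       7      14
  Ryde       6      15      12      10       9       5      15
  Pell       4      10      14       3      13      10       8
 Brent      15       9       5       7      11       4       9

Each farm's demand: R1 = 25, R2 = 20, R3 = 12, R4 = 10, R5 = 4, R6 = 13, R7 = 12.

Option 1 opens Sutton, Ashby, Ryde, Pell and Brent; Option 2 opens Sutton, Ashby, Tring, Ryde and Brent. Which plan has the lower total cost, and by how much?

Option 1: {Sutton, Ashby, Ryde, Pell, Brent}: R1→Pell 4·25=100, R2→Ashby 2·20=40, R3→Sutton 3·12=36, R4→Sutton 3·10=30, R5→Ashby 5·4=20, R6→Brent 4·13=52, R7→Sutton 3·12=36. Service 314; fixed 270; total 584.
Option 2: {Sutton, Ashby, Tring, Ryde, Brent}: R1→Sutton 5·25=125, R2→Ashby 2·20=40, R3→Sutton 3·12=36, R4→Sutton 3·10=30, R5→Ashby 5·4=20, R6→Brent 4·13=52, R7→Sutton 3·12=36. Service 339; fixed 249; total 588.
Difference: |584 − 588| = 4.

Option 1 is cheaper by 4.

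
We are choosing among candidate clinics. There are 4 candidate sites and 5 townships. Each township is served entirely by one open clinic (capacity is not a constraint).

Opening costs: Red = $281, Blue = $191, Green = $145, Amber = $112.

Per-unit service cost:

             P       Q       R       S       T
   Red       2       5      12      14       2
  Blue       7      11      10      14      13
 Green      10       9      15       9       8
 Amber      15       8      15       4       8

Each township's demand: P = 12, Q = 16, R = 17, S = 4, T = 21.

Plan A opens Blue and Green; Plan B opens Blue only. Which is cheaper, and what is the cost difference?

Plan A: {Blue, Green}: P→Blue 7·12=84, Q→Green 9·16=144, R→Blue 10·17=170, S→Green 9·4=36, T→Green 8·21=168. Service 602; fixed 336; total 938.
Plan B: {Blue}: P→Blue 7·12=84, Q→Blue 11·16=176, R→Blue 10·17=170, S→Blue 14·4=56, T→Blue 13·21=273. Service 759; fixed 191; total 950.
Difference: |938 − 950| = 12.

Plan A is cheaper by 12.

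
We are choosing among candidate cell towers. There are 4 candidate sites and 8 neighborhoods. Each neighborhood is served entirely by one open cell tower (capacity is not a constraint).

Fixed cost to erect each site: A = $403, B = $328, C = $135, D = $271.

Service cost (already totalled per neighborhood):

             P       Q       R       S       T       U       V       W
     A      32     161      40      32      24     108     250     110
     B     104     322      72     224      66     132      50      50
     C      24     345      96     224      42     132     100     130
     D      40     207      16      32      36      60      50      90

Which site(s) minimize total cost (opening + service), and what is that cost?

For any fixed open set, each neighborhood goes to its cheapest open site; total = fixed + service.
{D}: P→D 40, Q→D 207, R→D 16, S→D 32, T→D 36, U→D 60, V→D 50, W→D 90. Service 531; fixed 271; total 802.
{C, D}: P→C 24, Q→D 207, R→D 16, S→D 32, T→D 36, U→D 60, V→D 50, W→D 90. Service 515; fixed 406; total 921.
{B, D}: service 491 + fixed 599 = 1090
{A, B, C, D}: service 417 + fixed 1137 = 1554
No other subset beats 802.

Open D only; minimum total cost 802.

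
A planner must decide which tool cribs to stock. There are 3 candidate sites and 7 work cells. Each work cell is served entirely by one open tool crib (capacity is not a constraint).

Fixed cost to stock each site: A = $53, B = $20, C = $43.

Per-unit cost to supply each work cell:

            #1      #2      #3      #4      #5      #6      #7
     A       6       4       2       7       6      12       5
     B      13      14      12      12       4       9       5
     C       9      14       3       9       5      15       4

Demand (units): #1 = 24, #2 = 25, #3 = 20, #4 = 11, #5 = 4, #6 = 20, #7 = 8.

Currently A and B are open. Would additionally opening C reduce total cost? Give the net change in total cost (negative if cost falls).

Current service cost with {A, B}: 597.
Adding C: each work cell re-picks its cheapest; new service cost 589, saving 8.
Extra fixed cost: 43. Net change = 43 − 8 = 35.
(Totals: 670 → 705.)

No — net change +35 (cost rises by 35).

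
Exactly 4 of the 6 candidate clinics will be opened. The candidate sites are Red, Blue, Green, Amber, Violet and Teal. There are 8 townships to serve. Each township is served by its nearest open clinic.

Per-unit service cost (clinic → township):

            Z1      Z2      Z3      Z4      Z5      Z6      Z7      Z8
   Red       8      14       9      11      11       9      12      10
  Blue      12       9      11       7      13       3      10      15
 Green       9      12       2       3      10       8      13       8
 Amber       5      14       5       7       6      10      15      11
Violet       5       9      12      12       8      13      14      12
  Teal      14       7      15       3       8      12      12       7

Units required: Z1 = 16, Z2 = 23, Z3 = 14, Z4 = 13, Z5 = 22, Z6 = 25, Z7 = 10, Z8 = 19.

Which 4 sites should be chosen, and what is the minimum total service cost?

With exactly 4 open, each township uses its cheapest among the chosen.
{Blue, Green, Amber, Teal}: Z1→Amber 5·16=80, Z2→Teal 7·23=161, Z3→Green 2·14=28, Z4→Green 3·13=39, Z5→Amber 6·22=132, Z6→Blue 3·25=75, Z7→Blue 10·10=100, Z8→Teal 7·19=133. Service cost 748.
{Red, Blue, Amber, Teal}: service cost 790
{Blue, Amber, Violet, Teal}: service cost 790
Among all 15 size-4 choices, {Blue, Green, Amber, Teal} is lowest.

Choose Blue, Green, Amber and Teal; total service cost 748.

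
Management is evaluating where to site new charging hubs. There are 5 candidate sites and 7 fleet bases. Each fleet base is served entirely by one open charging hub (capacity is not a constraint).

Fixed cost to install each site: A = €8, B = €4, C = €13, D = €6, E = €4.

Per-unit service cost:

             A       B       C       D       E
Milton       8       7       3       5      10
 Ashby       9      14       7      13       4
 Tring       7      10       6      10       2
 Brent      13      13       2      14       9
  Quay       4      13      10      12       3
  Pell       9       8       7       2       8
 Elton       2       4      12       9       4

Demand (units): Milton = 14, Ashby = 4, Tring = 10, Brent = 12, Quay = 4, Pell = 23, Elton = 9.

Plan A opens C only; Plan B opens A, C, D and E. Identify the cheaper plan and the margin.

Plan A: {C}: Milton→C 3·14=42, Ashby→C 7·4=28, Tring→C 6·10=60, Brent→C 2·12=24, Quay→C 10·4=40, Pell→C 7·23=161, Elton→C 12·9=108. Service 463; fixed 13; total 476.
Plan B: {A, C, D, E}: Milton→C 3·14=42, Ashby→E 4·4=16, Tring→E 2·10=20, Brent→C 2·12=24, Quay→E 3·4=12, Pell→D 2·23=46, Elton→A 2·9=18. Service 178; fixed 31; total 209.
Difference: |476 − 209| = 267.

Plan B is cheaper by 267.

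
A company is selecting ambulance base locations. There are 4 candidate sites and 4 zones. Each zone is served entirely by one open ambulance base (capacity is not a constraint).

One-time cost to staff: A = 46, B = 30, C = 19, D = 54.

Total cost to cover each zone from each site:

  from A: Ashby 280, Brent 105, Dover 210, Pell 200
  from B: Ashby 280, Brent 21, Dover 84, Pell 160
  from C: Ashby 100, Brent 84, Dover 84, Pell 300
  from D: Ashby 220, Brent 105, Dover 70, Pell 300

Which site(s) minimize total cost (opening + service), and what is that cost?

For any fixed open set, each zone goes to its cheapest open site; total = fixed + service.
{B, C}: Ashby→C 100, Brent→B 21, Dover→B 84, Pell→B 160. Service 365; fixed 49; total 414.
{B, C, D}: Ashby→C 100, Brent→B 21, Dover→D 70, Pell→B 160. Service 351; fixed 103; total 454.
{A, B, C}: service 365 + fixed 95 = 460
{A, B, C, D}: Ashby→C 100, Brent→B 21, Dover→D 70, Pell→B 160. Service 351; fixed 149; total 500.
(All 15 nonempty subsets were checked; B and C is lowest.)

Open B and C; minimum total cost 414.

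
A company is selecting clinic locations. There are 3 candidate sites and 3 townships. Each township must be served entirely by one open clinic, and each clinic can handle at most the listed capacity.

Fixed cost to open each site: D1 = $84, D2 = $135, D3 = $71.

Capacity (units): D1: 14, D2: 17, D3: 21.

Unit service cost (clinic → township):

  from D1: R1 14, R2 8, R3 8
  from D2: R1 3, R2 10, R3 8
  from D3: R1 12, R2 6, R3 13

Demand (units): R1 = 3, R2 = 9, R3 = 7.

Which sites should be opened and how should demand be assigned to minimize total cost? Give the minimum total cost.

Open {D3}: R1→D3 12·3=36, R2→D3 6·9=54, R3→D3 13·7=91.
Loads: D3 carries 19/21. Service 181; fixed 71; total 252.
Next best feasible plan costs 301.

Minimum total cost: 252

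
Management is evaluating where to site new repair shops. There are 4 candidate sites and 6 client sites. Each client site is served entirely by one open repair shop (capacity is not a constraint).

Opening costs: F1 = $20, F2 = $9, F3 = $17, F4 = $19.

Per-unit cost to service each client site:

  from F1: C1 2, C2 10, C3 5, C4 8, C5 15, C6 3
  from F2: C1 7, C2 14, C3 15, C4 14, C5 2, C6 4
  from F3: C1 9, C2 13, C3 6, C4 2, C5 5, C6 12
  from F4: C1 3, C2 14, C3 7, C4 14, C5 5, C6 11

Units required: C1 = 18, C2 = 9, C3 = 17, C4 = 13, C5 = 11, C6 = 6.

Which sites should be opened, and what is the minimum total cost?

Open F1, F2 and F3; minimum total cost 323.

For any fixed open set, each client site goes to its cheapest open site; total = fixed + service.
{F1, F2, F3}: C1→F1 2·18=36, C2→F1 10·9=90, C3→F1 5·17=85, C4→F3 2·13=26, C5→F2 2·11=22, C6→F1 3·6=18. Service 277; fixed 46; total 323.
{F1, F2, F3, F4}: C1→F1 2·18=36, C2→F1 10·9=90, C3→F1 5·17=85, C4→F3 2·13=26, C5→F2 2·11=22, C6→F1 3·6=18. Service 277; fixed 65; total 342.
{F1, F3}: service 310 + fixed 37 = 347
{F2}: C1→F2 7·18=126, C2→F2 14·9=126, C3→F2 15·17=255, C4→F2 14·13=182, C5→F2 2·11=22, C6→F2 4·6=24. Service 735; fixed 9; total 744.
No other subset beats 323.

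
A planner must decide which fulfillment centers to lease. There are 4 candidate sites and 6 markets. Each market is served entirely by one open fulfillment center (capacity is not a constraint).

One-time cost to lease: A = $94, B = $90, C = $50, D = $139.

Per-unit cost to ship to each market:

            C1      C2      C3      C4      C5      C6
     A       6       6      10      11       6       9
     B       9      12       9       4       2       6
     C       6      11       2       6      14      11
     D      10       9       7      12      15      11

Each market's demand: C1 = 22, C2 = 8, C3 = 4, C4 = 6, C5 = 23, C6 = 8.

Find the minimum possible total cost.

For any fixed open set, each market goes to its cheapest open site; total = fixed + service.
{B, C}: C1→C 6·22=132, C2→C 11·8=88, C3→C 2·4=8, C4→B 4·6=24, C5→B 2·23=46, C6→B 6·8=48. Service 346; fixed 140; total 486.
{A, B}: service 334 + fixed 184 = 518
{B}: service 448 + fixed 90 = 538
{A, B, C, D}: C1→A 6·22=132, C2→A 6·8=48, C3→C 2·4=8, C4→B 4·6=24, C5→B 2·23=46, C6→B 6·8=48. Service 306; fixed 373; total 679.
(All 15 nonempty subsets were checked; B and C is lowest.)

Minimum total cost: 486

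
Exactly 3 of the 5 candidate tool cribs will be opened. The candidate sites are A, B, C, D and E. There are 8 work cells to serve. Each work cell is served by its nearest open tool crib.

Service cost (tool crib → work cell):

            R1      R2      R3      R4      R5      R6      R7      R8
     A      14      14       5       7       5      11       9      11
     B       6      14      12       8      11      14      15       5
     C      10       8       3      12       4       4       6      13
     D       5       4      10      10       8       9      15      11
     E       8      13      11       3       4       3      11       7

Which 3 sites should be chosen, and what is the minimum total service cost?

Choose C, D and E; total service cost 35.

With exactly 3 open, each work cell uses its cheapest among the chosen.
{C, D, E}: R1→D 5, R2→D 4, R3→C 3, R4→E 3, R5→C 4, R6→E 3, R7→C 6, R8→E 7. Service cost 35.
{B, C, E}: service cost 38
{B, C, D}: service cost 39
Among all 10 size-3 choices, {C, D, E} is lowest.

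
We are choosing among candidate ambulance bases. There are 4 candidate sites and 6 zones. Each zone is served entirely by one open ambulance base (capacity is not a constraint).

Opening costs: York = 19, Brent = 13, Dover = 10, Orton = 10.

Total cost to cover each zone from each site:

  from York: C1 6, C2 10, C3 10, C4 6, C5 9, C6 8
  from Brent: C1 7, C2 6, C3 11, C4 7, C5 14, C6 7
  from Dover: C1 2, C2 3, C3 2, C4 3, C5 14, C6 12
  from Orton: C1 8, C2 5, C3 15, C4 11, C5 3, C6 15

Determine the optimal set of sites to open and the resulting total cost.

Open Dover and Orton; minimum total cost 45.

For any fixed open set, each zone goes to its cheapest open site; total = fixed + service.
{Dover, Orton}: C1→Dover 2, C2→Dover 3, C3→Dover 2, C4→Dover 3, C5→Orton 3, C6→Dover 12. Service 25; fixed 20; total 45.
{Dover}: C1→Dover 2, C2→Dover 3, C3→Dover 2, C4→Dover 3, C5→Dover 14, C6→Dover 12. Service 36; fixed 10; total 46.
{Brent, Dover, Orton}: service 20 + fixed 33 = 53
{York, Brent, Dover, Orton}: service 20 + fixed 52 = 72
(All 15 nonempty subsets were checked; Dover and Orton is lowest.)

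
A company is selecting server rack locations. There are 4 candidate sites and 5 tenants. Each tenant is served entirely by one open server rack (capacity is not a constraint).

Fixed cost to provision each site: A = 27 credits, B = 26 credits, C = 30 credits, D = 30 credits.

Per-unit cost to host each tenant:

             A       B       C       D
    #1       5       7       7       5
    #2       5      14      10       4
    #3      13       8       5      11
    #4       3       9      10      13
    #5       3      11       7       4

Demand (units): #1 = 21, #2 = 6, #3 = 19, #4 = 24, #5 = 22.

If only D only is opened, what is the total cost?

Total cost: 768

Each tenant is assigned to its cheapest site among the open ones.
{D}: #1→D 5·21=105, #2→D 4·6=24, #3→D 11·19=209, #4→D 13·24=312, #5→D 4·22=88. Service 738; fixed 30; total 768.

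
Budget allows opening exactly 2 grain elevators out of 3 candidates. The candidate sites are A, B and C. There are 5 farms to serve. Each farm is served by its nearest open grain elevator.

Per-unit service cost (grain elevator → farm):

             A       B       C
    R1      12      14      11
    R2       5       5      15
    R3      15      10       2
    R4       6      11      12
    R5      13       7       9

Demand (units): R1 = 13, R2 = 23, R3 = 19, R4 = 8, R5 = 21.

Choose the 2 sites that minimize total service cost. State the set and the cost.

Choose B and C; total service cost 531.

With exactly 2 open, each farm uses its cheapest among the chosen.
{B, C}: R1→C 11·13=143, R2→B 5·23=115, R3→C 2·19=38, R4→B 11·8=88, R5→B 7·21=147. Service cost 531.
{A, C}: service cost 533
{A, B}: service cost 656
Among all 3 size-2 choices, {B, C} is lowest.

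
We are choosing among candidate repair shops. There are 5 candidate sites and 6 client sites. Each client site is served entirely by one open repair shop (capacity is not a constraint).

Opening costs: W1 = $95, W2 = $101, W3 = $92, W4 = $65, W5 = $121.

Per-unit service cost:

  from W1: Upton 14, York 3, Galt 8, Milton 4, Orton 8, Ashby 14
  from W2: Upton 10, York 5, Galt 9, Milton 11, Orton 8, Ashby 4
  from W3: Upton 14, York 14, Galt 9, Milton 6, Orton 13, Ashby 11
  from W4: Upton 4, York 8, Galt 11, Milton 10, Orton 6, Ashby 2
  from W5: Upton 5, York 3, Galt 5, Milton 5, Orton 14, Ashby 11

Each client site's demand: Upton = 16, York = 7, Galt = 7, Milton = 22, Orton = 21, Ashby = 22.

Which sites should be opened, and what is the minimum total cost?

Open W1 and W4; minimum total cost 559.

For any fixed open set, each client site goes to its cheapest open site; total = fixed + service.
{W1, W4}: Upton→W4 4·16=64, York→W1 3·7=21, Galt→W1 8·7=56, Milton→W1 4·22=88, Orton→W4 6·21=126, Ashby→W4 2·22=44. Service 399; fixed 160; total 559.
{W4, W5}: Upton→W4 4·16=64, York→W5 3·7=21, Galt→W5 5·7=35, Milton→W5 5·22=110, Orton→W4 6·21=126, Ashby→W4 2·22=44. Service 400; fixed 186; total 586.
{W3, W4}: service 485 + fixed 157 = 642
{W1, W2, W3, W4, W5}: service 378 + fixed 474 = 852
No other subset beats 559.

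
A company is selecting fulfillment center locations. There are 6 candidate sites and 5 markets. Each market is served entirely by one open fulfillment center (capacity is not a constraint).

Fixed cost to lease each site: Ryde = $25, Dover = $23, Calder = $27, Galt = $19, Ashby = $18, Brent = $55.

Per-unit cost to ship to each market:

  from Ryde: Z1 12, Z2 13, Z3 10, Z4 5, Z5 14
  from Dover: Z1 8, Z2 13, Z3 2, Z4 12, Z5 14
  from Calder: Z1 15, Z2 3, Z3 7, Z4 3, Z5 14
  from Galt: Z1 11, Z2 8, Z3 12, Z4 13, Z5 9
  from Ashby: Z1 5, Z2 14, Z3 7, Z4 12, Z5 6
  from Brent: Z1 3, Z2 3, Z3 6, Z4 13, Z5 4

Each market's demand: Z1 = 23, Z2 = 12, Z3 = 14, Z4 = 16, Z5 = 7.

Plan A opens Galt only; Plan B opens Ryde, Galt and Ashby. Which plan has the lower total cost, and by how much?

Plan B is cheaper by 314.

Plan A: {Galt}: Z1→Galt 11·23=253, Z2→Galt 8·12=96, Z3→Galt 12·14=168, Z4→Galt 13·16=208, Z5→Galt 9·7=63. Service 788; fixed 19; total 807.
Plan B: {Ryde, Galt, Ashby}: Z1→Ashby 5·23=115, Z2→Galt 8·12=96, Z3→Ashby 7·14=98, Z4→Ryde 5·16=80, Z5→Ashby 6·7=42. Service 431; fixed 62; total 493.
Difference: |807 − 493| = 314.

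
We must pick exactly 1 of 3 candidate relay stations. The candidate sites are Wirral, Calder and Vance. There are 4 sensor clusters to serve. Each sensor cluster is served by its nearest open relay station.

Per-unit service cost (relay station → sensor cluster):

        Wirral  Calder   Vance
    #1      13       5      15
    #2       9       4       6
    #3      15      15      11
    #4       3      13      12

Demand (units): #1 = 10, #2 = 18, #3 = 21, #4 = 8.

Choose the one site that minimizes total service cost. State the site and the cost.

Choose Calder only; total service cost 541.

With exactly 1 open, each sensor cluster uses its cheapest among the chosen.
{Calder}: #1→Calder 5·10=50, #2→Calder 4·18=72, #3→Calder 15·21=315, #4→Calder 13·8=104. Service cost 541.
{Vance}: service cost 585
{Wirral}: service cost 631
Among all 3 size-1 choices, {Calder} is lowest.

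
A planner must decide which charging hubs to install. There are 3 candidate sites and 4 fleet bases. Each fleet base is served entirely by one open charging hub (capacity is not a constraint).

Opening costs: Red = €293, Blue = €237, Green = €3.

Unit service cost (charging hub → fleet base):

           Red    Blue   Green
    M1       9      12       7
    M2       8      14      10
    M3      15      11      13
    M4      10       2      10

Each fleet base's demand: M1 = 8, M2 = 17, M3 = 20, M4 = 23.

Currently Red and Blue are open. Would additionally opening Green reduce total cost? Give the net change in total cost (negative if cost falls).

Yes — net change −13 (cost falls by 13).

Current service cost with {Red, Blue}: 474.
Adding Green: each fleet base re-picks its cheapest; new service cost 458, saving 16.
Extra fixed cost: 3. Net change = 3 − 16 = -13.
(Totals: 1004 → 991.)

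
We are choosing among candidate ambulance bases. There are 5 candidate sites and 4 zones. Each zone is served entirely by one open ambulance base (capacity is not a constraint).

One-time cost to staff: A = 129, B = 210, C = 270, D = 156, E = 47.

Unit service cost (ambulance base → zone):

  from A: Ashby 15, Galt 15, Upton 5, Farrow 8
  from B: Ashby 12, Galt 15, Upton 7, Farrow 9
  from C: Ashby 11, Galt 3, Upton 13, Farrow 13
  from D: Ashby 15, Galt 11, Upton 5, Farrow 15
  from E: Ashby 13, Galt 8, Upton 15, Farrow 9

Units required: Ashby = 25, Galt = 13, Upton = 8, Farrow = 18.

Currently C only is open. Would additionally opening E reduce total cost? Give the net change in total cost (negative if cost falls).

Current service cost with {C}: 652.
Adding E: each zone re-picks its cheapest; new service cost 580, saving 72.
Extra fixed cost: 47. Net change = 47 − 72 = -25.
(Totals: 922 → 897.)

Yes — net change −25 (cost falls by 25).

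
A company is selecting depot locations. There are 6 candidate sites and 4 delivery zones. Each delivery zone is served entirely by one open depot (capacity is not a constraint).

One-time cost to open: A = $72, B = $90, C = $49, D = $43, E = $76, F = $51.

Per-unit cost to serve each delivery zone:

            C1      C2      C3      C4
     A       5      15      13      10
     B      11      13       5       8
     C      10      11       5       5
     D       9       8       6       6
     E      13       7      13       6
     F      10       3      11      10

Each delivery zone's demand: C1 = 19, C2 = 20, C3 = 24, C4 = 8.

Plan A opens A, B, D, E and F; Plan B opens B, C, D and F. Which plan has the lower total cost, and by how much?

Plan B is cheaper by 31.

Plan A: {A, B, D, E, F}: C1→A 5·19=95, C2→F 3·20=60, C3→B 5·24=120, C4→D 6·8=48. Service 323; fixed 332; total 655.
Plan B: {B, C, D, F}: C1→D 9·19=171, C2→F 3·20=60, C3→B 5·24=120, C4→C 5·8=40. Service 391; fixed 233; total 624.
Difference: |655 − 624| = 31.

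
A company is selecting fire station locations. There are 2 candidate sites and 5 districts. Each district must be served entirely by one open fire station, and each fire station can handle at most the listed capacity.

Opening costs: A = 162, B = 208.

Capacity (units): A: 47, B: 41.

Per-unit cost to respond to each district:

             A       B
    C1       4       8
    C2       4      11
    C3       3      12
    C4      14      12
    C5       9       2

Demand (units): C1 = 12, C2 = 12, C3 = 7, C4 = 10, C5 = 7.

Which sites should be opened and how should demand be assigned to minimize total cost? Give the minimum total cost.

Minimum total cost: 621

Open {A, B}: C1→A 4·12=48, C2→A 4·12=48, C3→A 3·7=21, C4→B 12·10=120, C5→B 2·7=14.
Loads: A carries 31/47, B carries 17/41. Service 251; fixed 370; total 621.
Next best feasible plan costs 641.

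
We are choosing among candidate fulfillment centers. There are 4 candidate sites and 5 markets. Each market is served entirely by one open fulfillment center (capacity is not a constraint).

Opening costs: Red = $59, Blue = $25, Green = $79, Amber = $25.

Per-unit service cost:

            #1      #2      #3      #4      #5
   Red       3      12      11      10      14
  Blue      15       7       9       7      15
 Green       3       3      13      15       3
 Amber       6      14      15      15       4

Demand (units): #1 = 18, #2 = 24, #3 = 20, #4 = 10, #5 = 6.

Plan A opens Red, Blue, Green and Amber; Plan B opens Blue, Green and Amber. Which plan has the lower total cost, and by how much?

Plan B is cheaper by 59.

Plan A: {Red, Blue, Green, Amber}: #1→Red 3·18=54, #2→Green 3·24=72, #3→Blue 9·20=180, #4→Blue 7·10=70, #5→Green 3·6=18. Service 394; fixed 188; total 582.
Plan B: {Blue, Green, Amber}: #1→Green 3·18=54, #2→Green 3·24=72, #3→Blue 9·20=180, #4→Blue 7·10=70, #5→Green 3·6=18. Service 394; fixed 129; total 523.
Difference: |582 − 523| = 59.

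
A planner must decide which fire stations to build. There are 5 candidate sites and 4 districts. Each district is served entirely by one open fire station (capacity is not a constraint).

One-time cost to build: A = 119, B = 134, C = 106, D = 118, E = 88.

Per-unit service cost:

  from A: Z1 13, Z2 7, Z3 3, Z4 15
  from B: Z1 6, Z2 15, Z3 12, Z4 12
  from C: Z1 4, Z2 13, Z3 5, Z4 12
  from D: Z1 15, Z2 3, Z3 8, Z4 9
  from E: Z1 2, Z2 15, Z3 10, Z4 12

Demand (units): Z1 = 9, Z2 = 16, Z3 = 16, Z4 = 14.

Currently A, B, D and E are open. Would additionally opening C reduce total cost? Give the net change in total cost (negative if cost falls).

No — net change +106 (cost rises by 106).

Current service cost with {A, B, D, E}: 240.
Adding C: each district re-picks its cheapest; new service cost 240, saving 0.
Extra fixed cost: 106. Net change = 106 − 0 = 106.
(Totals: 699 → 805.)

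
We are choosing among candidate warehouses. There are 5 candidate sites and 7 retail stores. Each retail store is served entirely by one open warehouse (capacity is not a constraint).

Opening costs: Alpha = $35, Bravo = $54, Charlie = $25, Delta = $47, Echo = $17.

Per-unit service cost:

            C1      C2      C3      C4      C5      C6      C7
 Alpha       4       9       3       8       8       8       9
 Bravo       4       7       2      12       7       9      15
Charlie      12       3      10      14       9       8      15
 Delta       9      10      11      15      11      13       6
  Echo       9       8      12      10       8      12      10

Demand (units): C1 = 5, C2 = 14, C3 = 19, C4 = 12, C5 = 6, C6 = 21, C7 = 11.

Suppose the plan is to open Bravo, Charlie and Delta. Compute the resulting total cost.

Each retail store is assigned to its cheapest site among the open ones.
{Bravo, Charlie, Delta}: C1→Bravo 4·5=20, C2→Charlie 3·14=42, C3→Bravo 2·19=38, C4→Bravo 12·12=144, C5→Bravo 7·6=42, C6→Charlie 8·21=168, C7→Delta 6·11=66. Service 520; fixed 126; total 646.

Total cost: 646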